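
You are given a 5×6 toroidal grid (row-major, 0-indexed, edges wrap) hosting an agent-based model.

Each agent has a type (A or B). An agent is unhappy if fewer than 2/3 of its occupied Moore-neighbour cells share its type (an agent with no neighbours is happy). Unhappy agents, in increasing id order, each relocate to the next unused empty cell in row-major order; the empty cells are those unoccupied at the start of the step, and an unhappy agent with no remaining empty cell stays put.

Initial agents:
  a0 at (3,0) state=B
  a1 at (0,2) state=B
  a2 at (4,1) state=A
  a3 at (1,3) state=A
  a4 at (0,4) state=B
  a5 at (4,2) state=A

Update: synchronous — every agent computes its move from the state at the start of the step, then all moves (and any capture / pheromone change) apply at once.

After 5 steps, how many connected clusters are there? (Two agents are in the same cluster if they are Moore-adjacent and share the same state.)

3

t=1: a0@(0,0):B a1@(0,1):B a2@(0,3):A a3@(0,5):A a4@(1,0):B a5@(1,1):A
t=2: a0@(0,2):B a1@(0,1):B a2@(0,3):A a3@(0,4):A a4@(1,2):B a5@(1,3):A
t=3: a0@(0,0):B a1@(0,1):B a2@(0,5):A a3@(0,4):A a4@(1,0):B a5@(1,1):A
t=4: a0@(0,2):B a1@(0,1):B a2@(0,3):A a3@(0,4):A a4@(1,2):B a5@(1,3):A
t=5: a0@(0,0):B a1@(0,1):B a2@(0,5):A a3@(0,4):A a4@(1,0):B a5@(1,1):A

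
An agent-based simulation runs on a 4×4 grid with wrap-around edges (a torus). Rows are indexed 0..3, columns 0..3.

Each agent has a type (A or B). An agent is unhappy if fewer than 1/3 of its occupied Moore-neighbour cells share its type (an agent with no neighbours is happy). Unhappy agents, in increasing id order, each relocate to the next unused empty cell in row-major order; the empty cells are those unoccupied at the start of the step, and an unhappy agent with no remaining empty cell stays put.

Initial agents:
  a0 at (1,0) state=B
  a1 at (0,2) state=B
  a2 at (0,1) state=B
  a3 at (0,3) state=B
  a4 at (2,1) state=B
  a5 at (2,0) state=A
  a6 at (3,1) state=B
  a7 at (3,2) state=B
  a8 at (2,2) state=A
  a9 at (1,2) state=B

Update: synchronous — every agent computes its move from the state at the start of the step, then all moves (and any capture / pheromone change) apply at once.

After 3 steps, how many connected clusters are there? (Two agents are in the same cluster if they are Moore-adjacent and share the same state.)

t=1: a0@(1,0):B a1@(0,2):B a2@(0,1):B a3@(0,3):B a4@(2,1):B a5@(0,0):A a6@(3,1):B a7@(3,2):B a8@(1,1):A a9@(1,2):B
t=2: a0@(1,0):B a1@(0,2):B a2@(0,1):B a3@(0,3):B a4@(2,1):B a5@(1,3):A a6@(3,1):B a7@(3,2):B a8@(2,0):A a9@(1,2):B
t=3: a0@(1,0):B a1@(0,2):B a2@(0,1):B a3@(0,3):B a4@(2,1):B a5@(0,0):A a6@(3,1):B a7@(3,2):B a8@(1,1):A a9@(1,2):B

2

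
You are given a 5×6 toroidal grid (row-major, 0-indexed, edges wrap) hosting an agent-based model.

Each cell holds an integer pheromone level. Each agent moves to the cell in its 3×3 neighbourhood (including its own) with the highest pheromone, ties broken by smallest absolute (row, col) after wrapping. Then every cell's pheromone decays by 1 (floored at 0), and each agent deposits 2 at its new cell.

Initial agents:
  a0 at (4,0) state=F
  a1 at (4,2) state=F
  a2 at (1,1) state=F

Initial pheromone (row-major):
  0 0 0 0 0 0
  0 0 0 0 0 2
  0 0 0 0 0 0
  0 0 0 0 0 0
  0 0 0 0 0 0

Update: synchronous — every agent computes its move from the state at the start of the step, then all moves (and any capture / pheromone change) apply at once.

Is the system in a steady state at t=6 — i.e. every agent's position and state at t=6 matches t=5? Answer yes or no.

t=1: a0@(0,0) a1@(0,1) a2@(0,0) | pheromone: 4 2 0 0 0 0 / 0 0 0 0 0 1 / 0 0 0 0 0 0 / 0 0 0 0 0 0 / 0 0 0 0 0 0
t=2: a0@(0,0) a1@(0,0) a2@(0,0) | pheromone: 9 1 0 0 0 0 / 0 0 0 0 0 0 / 0 0 0 0 0 0 / 0 0 0 0 0 0 / 0 0 0 0 0 0
t=3: a0@(0,0) a1@(0,0) a2@(0,0) | pheromone: 14 0 0 0 0 0 / 0 0 0 0 0 0 / 0 0 0 0 0 0 / 0 0 0 0 0 0 / 0 0 0 0 0 0
t=4: a0@(0,0) a1@(0,0) a2@(0,0) | pheromone: 19 0 0 0 0 0 / 0 0 0 0 0 0 / 0 0 0 0 0 0 / 0 0 0 0 0 0 / 0 0 0 0 0 0
t=5: a0@(0,0) a1@(0,0) a2@(0,0) | pheromone: 24 0 0 0 0 0 / 0 0 0 0 0 0 / 0 0 0 0 0 0 / 0 0 0 0 0 0 / 0 0 0 0 0 0
t=6: a0@(0,0) a1@(0,0) a2@(0,0) | pheromone: 29 0 0 0 0 0 / 0 0 0 0 0 0 / 0 0 0 0 0 0 / 0 0 0 0 0 0 / 0 0 0 0 0 0

yes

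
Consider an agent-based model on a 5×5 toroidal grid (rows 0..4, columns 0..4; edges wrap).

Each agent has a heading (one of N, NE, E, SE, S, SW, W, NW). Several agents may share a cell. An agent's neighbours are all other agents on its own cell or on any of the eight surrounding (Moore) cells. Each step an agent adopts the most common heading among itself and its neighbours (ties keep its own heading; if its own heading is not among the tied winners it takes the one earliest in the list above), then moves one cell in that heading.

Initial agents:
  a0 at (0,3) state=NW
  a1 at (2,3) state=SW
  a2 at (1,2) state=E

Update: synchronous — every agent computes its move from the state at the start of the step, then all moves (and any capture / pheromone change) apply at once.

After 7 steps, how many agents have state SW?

t=1: a0@(4,2):NW a1@(3,2):SW a2@(1,3):E
t=2: a0@(3,1):NW a1@(4,1):SW a2@(1,4):E
t=3: a0@(2,0):NW a1@(0,0):SW a2@(1,0):E
t=4: a0@(1,4):NW a1@(1,4):SW a2@(1,1):E
t=5: a0@(0,3):NW a1@(2,3):SW a2@(1,2):E
t=6: a0@(4,2):NW a1@(3,2):SW a2@(1,3):E
t=7: a0@(3,1):NW a1@(4,1):SW a2@(1,4):E

1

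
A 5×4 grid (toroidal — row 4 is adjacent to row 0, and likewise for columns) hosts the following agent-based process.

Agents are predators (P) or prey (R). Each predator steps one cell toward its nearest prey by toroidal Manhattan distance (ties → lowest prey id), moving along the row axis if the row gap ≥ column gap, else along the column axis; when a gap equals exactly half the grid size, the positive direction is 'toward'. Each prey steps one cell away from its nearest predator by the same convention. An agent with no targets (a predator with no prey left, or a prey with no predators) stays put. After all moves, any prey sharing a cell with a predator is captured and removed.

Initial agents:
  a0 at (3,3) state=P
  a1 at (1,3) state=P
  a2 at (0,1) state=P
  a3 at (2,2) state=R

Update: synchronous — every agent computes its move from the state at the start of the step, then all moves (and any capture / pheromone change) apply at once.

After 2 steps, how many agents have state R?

t=1: a0@(2,3):P a1@(2,3):P a2@(1,1):P a3@(1,2):R
t=2: a0@(1,3):P a1@(1,3):P a2@(1,2):P

0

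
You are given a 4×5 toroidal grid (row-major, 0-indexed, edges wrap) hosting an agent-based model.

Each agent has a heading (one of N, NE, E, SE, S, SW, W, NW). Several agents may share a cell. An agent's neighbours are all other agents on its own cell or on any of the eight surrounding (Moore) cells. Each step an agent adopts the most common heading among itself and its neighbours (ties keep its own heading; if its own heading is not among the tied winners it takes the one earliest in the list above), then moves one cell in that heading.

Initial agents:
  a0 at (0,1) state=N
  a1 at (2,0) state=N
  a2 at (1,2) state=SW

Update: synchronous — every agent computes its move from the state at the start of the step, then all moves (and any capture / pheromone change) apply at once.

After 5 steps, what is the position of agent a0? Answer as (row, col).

(3, 1)

t=1: a0@(3,1):N a1@(1,0):N a2@(2,1):SW
t=2: a0@(2,1):N a1@(0,0):N a2@(1,1):N
t=3: a0@(1,1):N a1@(3,0):N a2@(0,1):N
t=4: a0@(0,1):N a1@(2,0):N a2@(3,1):N
t=5: a0@(3,1):N a1@(1,0):N a2@(2,1):N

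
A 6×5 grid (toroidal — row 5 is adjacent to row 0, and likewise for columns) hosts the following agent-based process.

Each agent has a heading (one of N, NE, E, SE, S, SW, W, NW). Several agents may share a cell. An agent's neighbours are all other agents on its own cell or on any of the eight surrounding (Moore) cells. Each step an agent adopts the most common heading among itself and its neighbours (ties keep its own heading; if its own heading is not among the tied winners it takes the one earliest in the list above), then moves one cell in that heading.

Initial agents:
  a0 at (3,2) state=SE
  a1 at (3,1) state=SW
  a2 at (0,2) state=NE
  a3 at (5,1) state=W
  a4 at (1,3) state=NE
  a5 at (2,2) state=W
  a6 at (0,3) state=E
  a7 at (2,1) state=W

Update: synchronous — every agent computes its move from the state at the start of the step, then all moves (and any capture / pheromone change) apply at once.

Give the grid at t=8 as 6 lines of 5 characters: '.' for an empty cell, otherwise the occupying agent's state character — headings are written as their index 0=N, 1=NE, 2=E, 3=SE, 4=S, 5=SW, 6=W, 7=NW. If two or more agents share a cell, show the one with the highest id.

.....
.....
...66
...66
11...
.1...

t=1: a0@(3,1):W a1@(3,0):W a2@(5,3):NE a3@(5,0):W a4@(0,4):NE a5@(2,1):W a6@(5,4):NE a7@(2,0):W
t=2: a0@(3,0):W a1@(3,4):W a2@(4,4):NE a3@(4,1):NE a4@(5,0):NE a5@(2,0):W a6@(4,0):NE a7@(2,4):W
t=3: a0@(3,4):W a1@(3,3):W a2@(3,0):NE a3@(3,2):NE a4@(4,1):NE a5@(2,4):W a6@(3,1):NE a7@(2,3):W
t=4: a0@(3,3):W a1@(3,2):W a2@(2,1):NE a3@(2,3):NE a4@(3,2):NE a5@(2,3):W a6@(2,2):NE a7@(2,2):W
t=5: a0@(3,2):W a1@(3,1):W a2@(1,2):NE a3@(2,2):W a4@(2,3):NE a5@(2,2):W a6@(1,3):NE a7@(2,1):W
t=6: a0@(3,1):W a1@(3,0):W a2@(0,3):NE a3@(2,1):W a4@(1,4):NE a5@(2,1):W a6@(0,4):NE a7@(2,0):W
t=7: a0@(3,0):W a1@(3,4):W a2@(5,4):NE a3@(2,0):W a4@(0,0):NE a5@(2,0):W a6@(5,0):NE a7@(2,4):W
t=8: a0@(3,4):W a1@(3,3):W a2@(4,0):NE a3@(2,4):W a4@(5,1):NE a5@(2,4):W a6@(4,1):NE a7@(2,3):W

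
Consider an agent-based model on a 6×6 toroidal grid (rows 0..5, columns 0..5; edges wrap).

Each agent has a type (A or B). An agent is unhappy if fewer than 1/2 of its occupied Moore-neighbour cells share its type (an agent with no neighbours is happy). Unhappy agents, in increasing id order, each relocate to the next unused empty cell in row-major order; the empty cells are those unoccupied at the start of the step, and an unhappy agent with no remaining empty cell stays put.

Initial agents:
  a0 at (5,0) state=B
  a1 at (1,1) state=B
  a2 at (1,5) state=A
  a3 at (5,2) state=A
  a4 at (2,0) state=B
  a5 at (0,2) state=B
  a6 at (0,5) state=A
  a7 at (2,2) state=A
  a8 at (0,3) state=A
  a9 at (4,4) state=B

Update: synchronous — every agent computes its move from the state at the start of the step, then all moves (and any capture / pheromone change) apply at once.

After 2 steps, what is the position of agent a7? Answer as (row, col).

(0, 4)

t=1: a0@(0,0):B a1@(1,1):B a2@(1,5):A a3@(5,2):A a4@(2,0):B a5@(0,1):B a6@(0,5):A a7@(0,4):A a8@(0,3):A a9@(4,4):B
t=2: (unchanged — steady state)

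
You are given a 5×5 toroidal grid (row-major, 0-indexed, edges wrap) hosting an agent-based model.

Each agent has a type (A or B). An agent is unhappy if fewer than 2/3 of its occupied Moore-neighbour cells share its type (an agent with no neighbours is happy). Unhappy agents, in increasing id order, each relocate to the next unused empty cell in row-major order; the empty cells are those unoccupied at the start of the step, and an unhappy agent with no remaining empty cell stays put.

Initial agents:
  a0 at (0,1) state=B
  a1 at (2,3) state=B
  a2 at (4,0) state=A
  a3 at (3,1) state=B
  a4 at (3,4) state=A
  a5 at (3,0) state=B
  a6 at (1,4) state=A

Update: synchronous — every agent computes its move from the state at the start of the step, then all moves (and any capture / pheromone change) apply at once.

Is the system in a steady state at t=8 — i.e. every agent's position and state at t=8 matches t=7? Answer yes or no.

t=1: a0@(0,0):B a1@(0,2):B a2@(0,3):A a3@(0,4):B a4@(1,0):A a5@(1,1):B a6@(1,2):A
t=2: a0@(0,0):B a1@(0,1):B a2@(1,3):A a3@(1,4):B a4@(2,0):A a5@(2,1):B a6@(2,2):A
t=3: a0@(0,0):B a1@(0,1):B a2@(0,2):A a3@(0,3):B a4@(0,4):A a5@(1,0):B a6@(1,1):A
t=4: a0@(1,2):B a1@(1,3):B a2@(1,4):A a3@(2,0):B a4@(2,1):A a5@(2,2):B a6@(2,3):A
t=5: a0@(0,0):B a1@(0,1):B a2@(0,2):A a3@(0,3):B a4@(0,4):A a5@(1,0):B a6@(1,1):A
t=6: a0@(1,2):B a1@(1,3):B a2@(1,4):A a3@(2,0):B a4@(2,1):A a5@(2,2):B a6@(2,3):A
t=7: a0@(0,0):B a1@(0,1):B a2@(0,2):A a3@(0,3):B a4@(0,4):A a5@(1,0):B a6@(1,1):A
t=8: a0@(1,2):B a1@(1,3):B a2@(1,4):A a3@(2,0):B a4@(2,1):A a5@(2,2):B a6@(2,3):A

no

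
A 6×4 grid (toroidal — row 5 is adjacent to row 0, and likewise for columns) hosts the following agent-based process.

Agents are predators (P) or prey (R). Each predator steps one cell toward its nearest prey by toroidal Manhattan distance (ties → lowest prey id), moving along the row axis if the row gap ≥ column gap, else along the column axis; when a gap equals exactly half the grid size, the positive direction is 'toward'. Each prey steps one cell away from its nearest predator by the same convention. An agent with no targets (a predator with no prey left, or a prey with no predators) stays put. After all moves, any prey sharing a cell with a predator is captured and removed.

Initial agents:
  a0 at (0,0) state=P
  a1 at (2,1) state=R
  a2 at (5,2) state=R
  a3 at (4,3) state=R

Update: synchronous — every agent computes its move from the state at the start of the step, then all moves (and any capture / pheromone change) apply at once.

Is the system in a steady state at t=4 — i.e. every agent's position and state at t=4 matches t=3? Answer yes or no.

t=1: a0@(1,0):P a1@(3,1):R a2@(5,1):R a3@(3,3):R
t=2: a0@(2,0):P a1@(4,1):R a2@(4,1):R a3@(4,3):R
t=3: a0@(3,0):P a1@(5,1):R a2@(5,1):R a3@(5,3):R
t=4: a0@(4,0):P a1@(0,1):R a2@(0,1):R a3@(0,3):R

no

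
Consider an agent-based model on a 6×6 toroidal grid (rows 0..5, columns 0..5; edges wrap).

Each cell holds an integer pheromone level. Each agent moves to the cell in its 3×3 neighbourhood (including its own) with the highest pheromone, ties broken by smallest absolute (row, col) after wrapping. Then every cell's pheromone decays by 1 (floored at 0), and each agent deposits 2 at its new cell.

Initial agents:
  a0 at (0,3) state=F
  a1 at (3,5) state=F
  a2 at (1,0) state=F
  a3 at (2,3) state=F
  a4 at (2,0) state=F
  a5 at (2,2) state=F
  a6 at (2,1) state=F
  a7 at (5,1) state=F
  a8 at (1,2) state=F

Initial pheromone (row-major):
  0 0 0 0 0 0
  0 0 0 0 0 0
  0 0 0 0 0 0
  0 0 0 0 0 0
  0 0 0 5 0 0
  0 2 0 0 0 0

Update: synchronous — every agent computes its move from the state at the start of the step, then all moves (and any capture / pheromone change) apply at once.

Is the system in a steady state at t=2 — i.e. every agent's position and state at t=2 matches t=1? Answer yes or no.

t=1: a0@(0,2) a1@(2,0) a2@(0,0) a3@(1,2) a4@(1,0) a5@(1,1) a6@(1,0) a7@(5,1) a8@(0,1) | pheromone: 2 2 2 0 0 0 / 4 2 2 0 0 0 / 2 0 0 0 0 0 / 0 0 0 0 0 0 / 0 0 0 4 0 0 / 0 3 0 0 0 0
t=2: a0@(5,1) a1@(1,0) a2@(1,0) a3@(0,1) a4@(1,0) a5@(1,0) a6@(1,0) a7@(5,1) a8@(1,0) | pheromone: 1 3 1 0 0 0 / 15 1 1 0 0 0 / 1 0 0 0 0 0 / 0 0 0 0 0 0 / 0 0 0 3 0 0 / 0 6 0 0 0 0

no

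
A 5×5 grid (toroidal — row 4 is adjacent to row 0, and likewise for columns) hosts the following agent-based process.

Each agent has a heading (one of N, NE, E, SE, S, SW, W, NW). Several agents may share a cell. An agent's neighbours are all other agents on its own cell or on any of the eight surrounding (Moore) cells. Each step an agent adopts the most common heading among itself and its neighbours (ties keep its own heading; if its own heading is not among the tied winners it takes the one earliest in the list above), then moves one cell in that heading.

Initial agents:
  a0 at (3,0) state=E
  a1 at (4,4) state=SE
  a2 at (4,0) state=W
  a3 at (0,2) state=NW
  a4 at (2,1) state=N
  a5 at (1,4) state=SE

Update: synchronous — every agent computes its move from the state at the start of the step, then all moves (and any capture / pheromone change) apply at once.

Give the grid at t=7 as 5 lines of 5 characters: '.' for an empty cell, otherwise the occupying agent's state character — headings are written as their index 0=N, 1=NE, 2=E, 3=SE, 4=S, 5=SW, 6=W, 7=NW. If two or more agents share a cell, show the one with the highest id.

.....
.3...
..3..
.33..
.3...

t=1: a0@(3,1):E a1@(0,0):SE a2@(4,4):W a3@(4,1):NW a4@(1,1):N a5@(2,0):SE
t=2: a0@(3,2):E a1@(1,1):SE a2@(4,3):W a3@(3,0):NW a4@(2,2):SE a5@(3,1):SE
t=3: a0@(4,3):SE a1@(2,2):SE a2@(4,2):W a3@(2,4):NW a4@(3,3):SE a5@(4,2):SE
t=4: a0@(0,4):SE a1@(3,3):SE a2@(0,3):SE a3@(1,3):NW a4@(4,4):SE a5@(0,3):SE
t=5: a0@(1,0):SE a1@(4,4):SE a2@(1,4):SE a3@(2,4):SE a4@(0,0):SE a5@(1,4):SE
t=6: a0@(2,1):SE a1@(0,0):SE a2@(2,0):SE a3@(3,0):SE a4@(1,1):SE a5@(2,0):SE
t=7: a0@(3,2):SE a1@(1,1):SE a2@(3,1):SE a3@(4,1):SE a4@(2,2):SE a5@(3,1):SE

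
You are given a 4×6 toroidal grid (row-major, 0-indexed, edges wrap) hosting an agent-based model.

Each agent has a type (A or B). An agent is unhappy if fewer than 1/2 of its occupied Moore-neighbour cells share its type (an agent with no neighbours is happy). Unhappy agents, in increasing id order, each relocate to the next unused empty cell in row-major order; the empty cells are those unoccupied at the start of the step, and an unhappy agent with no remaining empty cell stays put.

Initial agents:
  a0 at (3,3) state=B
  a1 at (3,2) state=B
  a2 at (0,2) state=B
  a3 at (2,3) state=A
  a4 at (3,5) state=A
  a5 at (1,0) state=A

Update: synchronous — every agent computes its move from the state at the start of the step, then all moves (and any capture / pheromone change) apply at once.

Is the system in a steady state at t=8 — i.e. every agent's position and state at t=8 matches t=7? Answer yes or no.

yes

t=1: a0@(3,3):B a1@(3,2):B a2@(0,2):B a3@(0,0):A a4@(3,5):A a5@(1,0):A
t=2: (unchanged — steady state)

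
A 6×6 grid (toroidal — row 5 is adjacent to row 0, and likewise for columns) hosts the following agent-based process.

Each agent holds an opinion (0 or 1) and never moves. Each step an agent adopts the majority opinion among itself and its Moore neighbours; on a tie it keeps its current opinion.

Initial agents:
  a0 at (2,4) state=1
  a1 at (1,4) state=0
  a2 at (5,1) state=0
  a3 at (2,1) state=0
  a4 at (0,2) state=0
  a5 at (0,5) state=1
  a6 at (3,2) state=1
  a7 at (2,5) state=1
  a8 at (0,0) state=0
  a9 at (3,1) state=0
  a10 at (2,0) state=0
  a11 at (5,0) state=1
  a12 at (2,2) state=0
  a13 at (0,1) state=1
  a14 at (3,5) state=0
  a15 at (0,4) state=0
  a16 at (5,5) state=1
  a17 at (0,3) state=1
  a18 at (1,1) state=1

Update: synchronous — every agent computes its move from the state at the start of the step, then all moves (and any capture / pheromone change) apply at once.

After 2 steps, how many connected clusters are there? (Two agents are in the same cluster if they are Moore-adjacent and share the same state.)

t=1: a0@(2,4):1 a1@(1,4):1 a2@(5,1):0 a3@(2,1):0 a4@(0,2):1 a5@(0,5):1 a6@(3,2):0 a7@(2,5):0 a8@(0,0):1 a9@(3,1):0 a10@(2,0):0 a11@(5,0):1 a12@(2,2):0 a13@(0,1):1 a14@(3,5):0 a15@(0,4):1 a16@(5,5):1 a17@(0,3):0 a18@(1,1):0
t=2: a0@(2,4):1 a1@(1,4):1 a2@(5,1):1 a3@(2,1):0 a4@(0,2):0 a5@(0,5):1 a6@(3,2):0 a7@(2,5):0 a8@(0,0):1 a9@(3,1):0 a10@(2,0):0 a11@(5,0):1 a12@(2,2):0 a13@(0,1):1 a14@(3,5):0 a15@(0,4):1 a16@(5,5):1 a17@(0,3):1 a18@(1,1):0

2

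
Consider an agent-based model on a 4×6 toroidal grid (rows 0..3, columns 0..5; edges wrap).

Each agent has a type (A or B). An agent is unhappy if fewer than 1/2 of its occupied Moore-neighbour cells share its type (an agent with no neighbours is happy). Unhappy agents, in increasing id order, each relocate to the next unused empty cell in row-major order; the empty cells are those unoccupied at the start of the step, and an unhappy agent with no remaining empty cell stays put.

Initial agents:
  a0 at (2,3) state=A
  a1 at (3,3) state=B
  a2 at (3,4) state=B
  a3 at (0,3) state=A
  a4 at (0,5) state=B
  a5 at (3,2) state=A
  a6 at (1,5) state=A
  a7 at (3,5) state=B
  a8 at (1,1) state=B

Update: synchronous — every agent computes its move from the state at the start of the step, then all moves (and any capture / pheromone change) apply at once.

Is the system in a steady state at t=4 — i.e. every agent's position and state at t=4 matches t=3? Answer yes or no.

yes

t=1: a0@(0,0):A a1@(0,1):B a2@(3,4):B a3@(0,2):A a4@(0,5):B a5@(3,2):A a6@(0,4):A a7@(3,5):B a8@(1,1):B
t=2: a0@(0,3):A a1@(1,0):B a2@(3,4):B a3@(1,2):A a4@(0,5):B a5@(3,2):A a6@(1,3):A a7@(3,5):B a8@(1,4):B
t=3: a0@(0,3):A a1@(1,0):B a2@(3,4):B a3@(1,2):A a4@(0,5):B a5@(3,2):A a6@(1,3):A a7@(3,5):B a8@(0,0):B
t=4: (unchanged — steady state)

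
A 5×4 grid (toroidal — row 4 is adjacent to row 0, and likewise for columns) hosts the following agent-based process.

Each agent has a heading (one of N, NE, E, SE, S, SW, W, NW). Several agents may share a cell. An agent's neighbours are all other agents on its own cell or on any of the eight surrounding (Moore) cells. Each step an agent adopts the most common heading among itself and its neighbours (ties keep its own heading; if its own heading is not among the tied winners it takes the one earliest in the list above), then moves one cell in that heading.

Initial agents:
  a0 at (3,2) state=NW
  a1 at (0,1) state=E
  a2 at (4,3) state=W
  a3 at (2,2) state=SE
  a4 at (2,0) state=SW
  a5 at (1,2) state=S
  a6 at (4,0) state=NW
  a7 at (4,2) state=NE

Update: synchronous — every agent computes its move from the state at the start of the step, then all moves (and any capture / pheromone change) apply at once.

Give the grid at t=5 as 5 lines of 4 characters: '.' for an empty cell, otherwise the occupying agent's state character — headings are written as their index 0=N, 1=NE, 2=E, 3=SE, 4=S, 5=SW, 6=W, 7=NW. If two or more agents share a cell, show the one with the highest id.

....
....
....
.77.
..77

t=1: a0@(2,1):NW a1@(0,2):E a2@(3,2):NW a3@(3,3):SE a4@(3,3):SW a5@(2,2):S a6@(3,3):NW a7@(3,3):NE
t=2: a0@(1,0):NW a1@(0,3):E a2@(2,1):NW a3@(2,2):NW a4@(2,2):NW a5@(1,1):NW a6@(2,2):NW a7@(2,2):NW
t=3: a0@(0,3):NW a1@(0,0):E a2@(1,0):NW a3@(1,1):NW a4@(1,1):NW a5@(0,0):NW a6@(1,1):NW a7@(1,1):NW
t=4: a0@(4,2):NW a1@(4,3):NW a2@(0,3):NW a3@(0,0):NW a4@(0,0):NW a5@(4,3):NW a6@(0,0):NW a7@(0,0):NW
t=5: a0@(3,1):NW a1@(3,2):NW a2@(4,2):NW a3@(4,3):NW a4@(4,3):NW a5@(3,2):NW a6@(4,3):NW a7@(4,3):NW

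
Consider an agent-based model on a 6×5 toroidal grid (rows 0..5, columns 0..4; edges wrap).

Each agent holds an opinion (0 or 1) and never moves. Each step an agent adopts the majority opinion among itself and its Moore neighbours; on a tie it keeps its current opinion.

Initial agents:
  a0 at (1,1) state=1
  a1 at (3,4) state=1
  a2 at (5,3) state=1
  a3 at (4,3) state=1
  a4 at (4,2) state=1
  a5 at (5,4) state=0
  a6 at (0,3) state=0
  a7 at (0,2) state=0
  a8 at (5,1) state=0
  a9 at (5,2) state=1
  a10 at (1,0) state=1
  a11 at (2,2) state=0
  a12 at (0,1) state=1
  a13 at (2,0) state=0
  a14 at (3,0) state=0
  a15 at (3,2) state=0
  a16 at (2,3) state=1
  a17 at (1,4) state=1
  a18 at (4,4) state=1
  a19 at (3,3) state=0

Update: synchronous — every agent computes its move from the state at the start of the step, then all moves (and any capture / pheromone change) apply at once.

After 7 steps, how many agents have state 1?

t=1: a0@(1,1):1 a1@(3,4):1 a2@(5,3):1 a3@(4,3):1 a4@(4,2):1 a5@(5,4):1 a6@(0,3):0 a7@(0,2):1 a8@(5,1):1 a9@(5,2):1 a10@(1,0):1 a11@(2,2):0 a12@(0,1):1 a13@(2,0):1 a14@(3,0):0 a15@(3,2):0 a16@(2,3):1 a17@(1,4):1 a18@(4,4):1 a19@(3,3):1
t=2: a0@(1,1):1 a1@(3,4):1 a2@(5,3):1 a3@(4,3):1 a4@(4,2):1 a5@(5,4):1 a6@(0,3):1 a7@(0,2):1 a8@(5,1):1 a9@(5,2):1 a10@(1,0):1 a11@(2,2):1 a12@(0,1):1 a13@(2,0):1 a14@(3,0):1 a15@(3,2):1 a16@(2,3):1 a17@(1,4):1 a18@(4,4):1 a19@(3,3):1
t=3: (unchanged — steady state)

20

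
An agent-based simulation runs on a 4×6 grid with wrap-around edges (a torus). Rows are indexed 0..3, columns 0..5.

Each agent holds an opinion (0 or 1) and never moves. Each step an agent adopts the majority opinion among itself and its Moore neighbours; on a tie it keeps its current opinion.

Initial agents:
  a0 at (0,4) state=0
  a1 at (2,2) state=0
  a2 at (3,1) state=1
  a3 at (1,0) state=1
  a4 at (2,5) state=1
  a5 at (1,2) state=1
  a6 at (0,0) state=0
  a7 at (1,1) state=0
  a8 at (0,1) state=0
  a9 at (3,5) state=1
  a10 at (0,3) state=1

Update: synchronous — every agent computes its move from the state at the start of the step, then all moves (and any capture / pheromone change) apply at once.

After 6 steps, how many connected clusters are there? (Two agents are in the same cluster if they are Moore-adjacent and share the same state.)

t=1: a0@(0,4):1 a1@(2,2):0 a2@(3,1):0 a3@(1,0):0 a4@(2,5):1 a5@(1,2):0 a6@(0,0):0 a7@(1,1):0 a8@(0,1):0 a9@(3,5):1 a10@(0,3):1
t=2: (unchanged — steady state)

2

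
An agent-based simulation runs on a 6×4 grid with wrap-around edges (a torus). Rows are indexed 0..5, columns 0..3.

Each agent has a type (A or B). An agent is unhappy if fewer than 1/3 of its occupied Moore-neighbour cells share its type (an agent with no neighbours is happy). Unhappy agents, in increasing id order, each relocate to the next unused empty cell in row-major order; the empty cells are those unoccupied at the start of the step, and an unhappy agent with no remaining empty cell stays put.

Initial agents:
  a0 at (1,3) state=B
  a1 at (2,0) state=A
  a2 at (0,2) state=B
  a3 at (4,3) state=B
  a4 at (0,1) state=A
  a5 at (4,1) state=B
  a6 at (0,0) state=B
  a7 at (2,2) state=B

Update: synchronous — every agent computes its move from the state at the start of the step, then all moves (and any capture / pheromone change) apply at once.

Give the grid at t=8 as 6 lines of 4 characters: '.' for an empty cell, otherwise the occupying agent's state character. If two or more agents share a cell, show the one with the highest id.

t=1: a0@(1,3):B a1@(0,3):A a2@(0,2):B a3@(4,3):B a4@(1,0):A a5@(4,1):B a6@(0,0):B a7@(2,2):B
t=2: a0@(1,3):B a1@(0,1):A a2@(0,2):B a3@(4,3):B a4@(1,0):A a5@(4,1):B a6@(0,0):B a7@(2,2):B
t=3: (unchanged — steady state)

BAB.
A..B
..B.
....
.B.B
....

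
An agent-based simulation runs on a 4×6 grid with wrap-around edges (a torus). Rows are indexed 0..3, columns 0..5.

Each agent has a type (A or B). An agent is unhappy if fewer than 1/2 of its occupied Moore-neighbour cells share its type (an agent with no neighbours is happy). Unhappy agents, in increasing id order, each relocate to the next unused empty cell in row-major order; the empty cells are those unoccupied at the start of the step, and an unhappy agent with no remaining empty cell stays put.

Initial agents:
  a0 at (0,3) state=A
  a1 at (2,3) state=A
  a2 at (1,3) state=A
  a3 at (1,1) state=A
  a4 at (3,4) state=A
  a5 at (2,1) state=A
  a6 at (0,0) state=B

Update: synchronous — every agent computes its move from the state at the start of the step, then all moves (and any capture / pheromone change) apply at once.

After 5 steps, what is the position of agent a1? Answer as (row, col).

(2, 3)

t=1: a0@(0,3):A a1@(2,3):A a2@(1,3):A a3@(1,1):A a4@(3,4):A a5@(2,1):A a6@(0,1):B
t=2: a0@(0,3):A a1@(2,3):A a2@(1,3):A a3@(1,1):A a4@(3,4):A a5@(2,1):A a6@(0,0):B
t=3: a0@(0,3):A a1@(2,3):A a2@(1,3):A a3@(1,1):A a4@(3,4):A a5@(2,1):A a6@(0,1):B
t=4: a0@(0,3):A a1@(2,3):A a2@(1,3):A a3@(1,1):A a4@(3,4):A a5@(2,1):A a6@(0,0):B
t=5: a0@(0,3):A a1@(2,3):A a2@(1,3):A a3@(1,1):A a4@(3,4):A a5@(2,1):A a6@(0,1):B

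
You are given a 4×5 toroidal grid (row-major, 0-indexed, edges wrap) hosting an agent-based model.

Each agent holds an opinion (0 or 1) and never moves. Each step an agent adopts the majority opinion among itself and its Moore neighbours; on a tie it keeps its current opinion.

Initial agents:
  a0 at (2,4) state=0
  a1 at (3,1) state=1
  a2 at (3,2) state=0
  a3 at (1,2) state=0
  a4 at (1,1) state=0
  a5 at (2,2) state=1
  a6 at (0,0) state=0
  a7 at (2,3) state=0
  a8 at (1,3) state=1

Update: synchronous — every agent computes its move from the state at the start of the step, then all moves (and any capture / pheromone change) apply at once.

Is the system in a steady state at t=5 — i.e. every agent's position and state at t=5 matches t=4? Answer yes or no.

yes

t=1: a0@(2,4):0 a1@(3,1):1 a2@(3,2):0 a3@(1,2):0 a4@(1,1):0 a5@(2,2):0 a6@(0,0):0 a7@(2,3):0 a8@(1,3):0
t=2: a0@(2,4):0 a1@(3,1):0 a2@(3,2):0 a3@(1,2):0 a4@(1,1):0 a5@(2,2):0 a6@(0,0):0 a7@(2,3):0 a8@(1,3):0
t=3: (unchanged — steady state)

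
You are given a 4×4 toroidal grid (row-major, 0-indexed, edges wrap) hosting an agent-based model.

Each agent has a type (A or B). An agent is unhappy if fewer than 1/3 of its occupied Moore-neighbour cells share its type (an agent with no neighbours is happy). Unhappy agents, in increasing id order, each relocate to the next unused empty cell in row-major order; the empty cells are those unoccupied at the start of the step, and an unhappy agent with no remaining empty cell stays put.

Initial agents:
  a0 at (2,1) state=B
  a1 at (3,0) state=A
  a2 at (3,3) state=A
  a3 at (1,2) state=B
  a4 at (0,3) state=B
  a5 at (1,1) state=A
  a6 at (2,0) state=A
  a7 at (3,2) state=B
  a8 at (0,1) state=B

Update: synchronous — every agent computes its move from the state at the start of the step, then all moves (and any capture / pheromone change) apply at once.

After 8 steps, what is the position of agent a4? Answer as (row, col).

(0, 3)

t=1: a0@(2,1):B a1@(3,0):A a2@(3,3):A a3@(1,2):B a4@(0,3):B a5@(0,0):A a6@(2,0):A a7@(3,2):B a8@(0,1):B
t=2: (unchanged — steady state)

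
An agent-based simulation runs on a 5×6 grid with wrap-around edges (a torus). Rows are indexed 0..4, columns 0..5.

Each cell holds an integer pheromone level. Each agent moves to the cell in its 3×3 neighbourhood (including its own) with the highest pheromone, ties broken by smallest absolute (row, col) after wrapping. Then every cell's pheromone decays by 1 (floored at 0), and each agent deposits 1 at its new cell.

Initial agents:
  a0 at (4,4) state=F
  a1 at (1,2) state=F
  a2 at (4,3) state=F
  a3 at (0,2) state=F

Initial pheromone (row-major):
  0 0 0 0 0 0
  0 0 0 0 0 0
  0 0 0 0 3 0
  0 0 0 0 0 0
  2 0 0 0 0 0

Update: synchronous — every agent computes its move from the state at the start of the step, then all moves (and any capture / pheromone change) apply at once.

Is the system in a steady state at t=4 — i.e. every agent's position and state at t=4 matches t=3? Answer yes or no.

t=1: a0@(0,3) a1@(0,1) a2@(0,2) a3@(0,1) | pheromone: 0 2 1 1 0 0 / 0 0 0 0 0 0 / 0 0 0 0 2 0 / 0 0 0 0 0 0 / 1 0 0 0 0 0
t=2: a0@(0,2) a1@(0,1) a2@(0,1) a3@(0,1) | pheromone: 0 4 1 0 0 0 / 0 0 0 0 0 0 / 0 0 0 0 1 0 / 0 0 0 0 0 0 / 0 0 0 0 0 0
t=3: a0@(0,1) a1@(0,1) a2@(0,1) a3@(0,1) | pheromone: 0 7 0 0 0 0 / 0 0 0 0 0 0 / 0 0 0 0 0 0 / 0 0 0 0 0 0 / 0 0 0 0 0 0
t=4: a0@(0,1) a1@(0,1) a2@(0,1) a3@(0,1) | pheromone: 0 10 0 0 0 0 / 0 0 0 0 0 0 / 0 0 0 0 0 0 / 0 0 0 0 0 0 / 0 0 0 0 0 0

yes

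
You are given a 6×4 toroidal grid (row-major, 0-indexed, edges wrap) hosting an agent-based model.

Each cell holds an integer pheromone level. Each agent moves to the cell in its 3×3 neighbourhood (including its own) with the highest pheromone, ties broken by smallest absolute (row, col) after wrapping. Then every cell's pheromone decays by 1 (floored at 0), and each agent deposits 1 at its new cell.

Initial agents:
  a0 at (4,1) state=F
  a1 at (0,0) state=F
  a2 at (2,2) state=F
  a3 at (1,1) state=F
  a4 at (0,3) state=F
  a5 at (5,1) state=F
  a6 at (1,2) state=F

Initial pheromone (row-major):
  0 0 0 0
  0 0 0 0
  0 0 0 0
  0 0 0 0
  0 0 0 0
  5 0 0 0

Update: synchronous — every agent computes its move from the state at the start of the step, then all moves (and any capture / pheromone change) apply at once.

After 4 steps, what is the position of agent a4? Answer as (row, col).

t=1: a0@(5,0) a1@(5,0) a2@(1,1) a3@(0,0) a4@(5,0) a5@(5,0) a6@(0,1) | pheromone: 1 1 0 0 / 0 1 0 0 / 0 0 0 0 / 0 0 0 0 / 0 0 0 0 / 8 0 0 0
t=2: a0@(5,0) a1@(5,0) a2@(0,0) a3@(5,0) a4@(5,0) a5@(5,0) a6@(5,0) | pheromone: 1 0 0 0 / 0 0 0 0 / 0 0 0 0 / 0 0 0 0 / 0 0 0 0 / 13 0 0 0
t=3: a0@(5,0) a1@(5,0) a2@(5,0) a3@(5,0) a4@(5,0) a5@(5,0) a6@(5,0) | pheromone: 0 0 0 0 / 0 0 0 0 / 0 0 0 0 / 0 0 0 0 / 0 0 0 0 / 19 0 0 0
t=4: a0@(5,0) a1@(5,0) a2@(5,0) a3@(5,0) a4@(5,0) a5@(5,0) a6@(5,0) | pheromone: 0 0 0 0 / 0 0 0 0 / 0 0 0 0 / 0 0 0 0 / 0 0 0 0 / 25 0 0 0

(5, 0)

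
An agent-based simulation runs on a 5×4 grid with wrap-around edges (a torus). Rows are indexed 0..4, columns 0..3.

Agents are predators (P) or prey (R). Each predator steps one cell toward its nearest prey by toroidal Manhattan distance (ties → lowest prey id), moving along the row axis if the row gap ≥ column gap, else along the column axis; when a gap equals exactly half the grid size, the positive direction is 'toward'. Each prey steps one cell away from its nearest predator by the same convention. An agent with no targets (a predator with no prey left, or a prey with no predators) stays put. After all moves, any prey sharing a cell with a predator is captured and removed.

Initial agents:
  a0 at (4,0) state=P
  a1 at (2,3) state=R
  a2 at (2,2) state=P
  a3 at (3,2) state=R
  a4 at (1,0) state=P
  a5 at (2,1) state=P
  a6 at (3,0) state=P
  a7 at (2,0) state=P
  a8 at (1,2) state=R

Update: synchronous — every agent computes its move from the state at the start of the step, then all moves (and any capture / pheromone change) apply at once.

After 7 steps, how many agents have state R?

1

t=1: a0@(3,0):P a2@(2,3):P a3@(4,2):R a4@(2,0):P a5@(2,2):P a6@(2,0):P a7@(2,3):P a8@(0,2):R
t=2: a0@(3,1):P a2@(3,3):P a3@(0,2):R a4@(3,0):P a5@(3,2):P a6@(3,0):P a7@(3,3):P a8@(4,2):R
t=3: a0@(4,1):P a2@(4,3):P a3@(1,2):R a4@(3,1):P a5@(4,2):P a6@(3,1):P a7@(4,3):P a8@(0,2):R
t=4: a0@(0,1):P a2@(0,3):P a3@(2,2):R a4@(2,1):P a5@(0,2):P a6@(2,1):P a7@(0,3):P a8@(1,2):R
t=5: a0@(1,1):P a2@(1,3):P a3@(2,3):R a4@(2,2):P a5@(1,2):P a6@(2,2):P a7@(1,3):P
t=6: a0@(1,2):P a2@(2,3):P a3@(3,3):R a4@(2,3):P a5@(2,2):P a6@(2,3):P a7@(2,3):P
t=7: a0@(2,2):P a2@(3,3):P a3@(4,3):R a4@(3,3):P a5@(3,2):P a6@(3,3):P a7@(3,3):P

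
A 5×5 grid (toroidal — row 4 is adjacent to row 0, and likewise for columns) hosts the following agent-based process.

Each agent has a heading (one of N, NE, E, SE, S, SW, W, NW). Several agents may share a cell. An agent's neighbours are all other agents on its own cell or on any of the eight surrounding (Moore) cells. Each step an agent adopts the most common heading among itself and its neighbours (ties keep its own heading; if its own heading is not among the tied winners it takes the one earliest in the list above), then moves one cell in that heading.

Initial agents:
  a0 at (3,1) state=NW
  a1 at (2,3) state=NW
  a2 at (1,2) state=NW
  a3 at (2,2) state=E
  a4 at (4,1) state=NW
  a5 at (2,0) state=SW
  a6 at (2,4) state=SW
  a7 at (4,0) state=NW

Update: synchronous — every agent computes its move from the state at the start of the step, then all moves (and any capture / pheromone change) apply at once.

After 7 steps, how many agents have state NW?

t=1: a0@(2,0):NW a1@(1,2):NW a2@(0,1):NW a3@(1,1):NW a4@(3,0):NW a5@(3,4):SW a6@(3,3):SW a7@(3,4):NW
t=2: a0@(1,4):NW a1@(0,1):NW a2@(4,0):NW a3@(0,0):NW a4@(2,4):NW a5@(2,3):NW a6@(4,2):SW a7@(2,3):NW
t=3: a0@(0,3):NW a1@(4,0):NW a2@(3,4):NW a3@(4,4):NW a4@(1,3):NW a5@(1,2):NW a6@(0,1):SW a7@(1,2):NW
t=4: a0@(4,2):NW a1@(3,4):NW a2@(2,3):NW a3@(3,3):NW a4@(0,2):NW a5@(0,1):NW a6@(4,0):NW a7@(0,1):NW
t=5: a0@(3,1):NW a1@(2,3):NW a2@(1,2):NW a3@(2,2):NW a4@(4,1):NW a5@(4,0):NW a6@(3,4):NW a7@(4,0):NW
t=6: a0@(2,0):NW a1@(1,2):NW a2@(0,1):NW a3@(1,1):NW a4@(3,0):NW a5@(3,4):NW a6@(2,3):NW a7@(3,4):NW
t=7: a0@(1,4):NW a1@(0,1):NW a2@(4,0):NW a3@(0,0):NW a4@(2,4):NW a5@(2,3):NW a6@(1,2):NW a7@(2,3):NW

8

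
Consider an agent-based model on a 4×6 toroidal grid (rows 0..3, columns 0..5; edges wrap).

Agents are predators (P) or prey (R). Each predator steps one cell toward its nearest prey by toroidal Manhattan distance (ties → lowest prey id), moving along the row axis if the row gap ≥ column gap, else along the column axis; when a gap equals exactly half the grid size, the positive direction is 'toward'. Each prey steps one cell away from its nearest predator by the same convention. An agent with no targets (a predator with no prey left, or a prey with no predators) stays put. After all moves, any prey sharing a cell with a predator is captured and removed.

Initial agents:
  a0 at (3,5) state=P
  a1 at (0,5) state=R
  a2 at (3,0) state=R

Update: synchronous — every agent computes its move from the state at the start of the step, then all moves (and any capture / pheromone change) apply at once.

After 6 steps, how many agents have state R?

2

t=1: a0@(0,5):P a1@(1,5):R a2@(3,1):R
t=2: a0@(1,5):P a1@(2,5):R a2@(3,2):R
t=3: a0@(2,5):P a1@(3,5):R a2@(3,1):R
t=4: a0@(3,5):P a1@(0,5):R a2@(3,2):R
t=5: a0@(0,5):P a1@(1,5):R a2@(3,1):R
t=6: a0@(1,5):P a1@(2,5):R a2@(3,2):R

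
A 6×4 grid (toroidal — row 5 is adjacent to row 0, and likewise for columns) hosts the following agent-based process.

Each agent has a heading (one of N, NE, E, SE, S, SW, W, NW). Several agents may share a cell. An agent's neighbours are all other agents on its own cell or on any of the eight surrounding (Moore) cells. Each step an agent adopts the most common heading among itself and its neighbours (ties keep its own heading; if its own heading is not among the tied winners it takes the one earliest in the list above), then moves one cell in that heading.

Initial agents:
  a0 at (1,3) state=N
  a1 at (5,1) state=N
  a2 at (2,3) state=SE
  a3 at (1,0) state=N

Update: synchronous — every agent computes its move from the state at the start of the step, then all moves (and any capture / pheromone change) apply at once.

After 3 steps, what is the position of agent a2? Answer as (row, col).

t=1: a0@(0,3):N a1@(4,1):N a2@(1,3):N a3@(0,0):N
t=2: a0@(5,3):N a1@(3,1):N a2@(0,3):N a3@(5,0):N
t=3: a0@(4,3):N a1@(2,1):N a2@(5,3):N a3@(4,0):N

(5, 3)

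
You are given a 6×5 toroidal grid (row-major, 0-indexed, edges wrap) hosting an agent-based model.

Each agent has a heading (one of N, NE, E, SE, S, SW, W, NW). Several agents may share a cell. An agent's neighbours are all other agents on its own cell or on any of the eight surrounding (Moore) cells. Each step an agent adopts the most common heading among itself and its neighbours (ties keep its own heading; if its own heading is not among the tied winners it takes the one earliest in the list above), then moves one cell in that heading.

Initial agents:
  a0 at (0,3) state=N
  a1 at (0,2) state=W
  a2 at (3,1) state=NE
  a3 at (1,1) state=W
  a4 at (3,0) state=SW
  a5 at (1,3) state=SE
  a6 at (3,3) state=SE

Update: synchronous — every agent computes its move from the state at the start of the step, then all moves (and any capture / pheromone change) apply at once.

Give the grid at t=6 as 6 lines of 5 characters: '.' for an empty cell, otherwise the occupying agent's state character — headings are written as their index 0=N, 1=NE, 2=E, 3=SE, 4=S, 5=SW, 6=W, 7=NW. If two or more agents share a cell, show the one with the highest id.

t=1: a0@(5,3):N a1@(0,1):W a2@(2,2):NE a3@(1,0):W a4@(4,4):SW a5@(2,4):SE a6@(4,4):SE
t=2: a0@(4,3):N a1@(0,0):W a2@(1,3):NE a3@(1,4):W a4@(5,3):SW a5@(3,0):SE a6@(5,0):SE
t=3: a0@(3,3):N a1@(0,4):W a2@(0,4):NE a3@(1,3):W a4@(0,2):SW a5@(4,1):SE a6@(0,1):SE
t=4: a0@(2,3):N a1@(0,3):W a2@(0,3):W a3@(1,2):W a4@(1,1):SW a5@(5,2):SE a6@(1,2):SE
t=5: a0@(1,3):N a1@(0,2):W a2@(0,2):W a3@(1,1):W a4@(2,0):SW a5@(5,1):W a6@(1,1):W
t=6: a0@(1,2):W a1@(0,1):W a2@(0,1):W a3@(1,0):W a4@(2,4):W a5@(5,0):W a6@(1,0):W

.6...
6.6..
....6
.....
.....
6....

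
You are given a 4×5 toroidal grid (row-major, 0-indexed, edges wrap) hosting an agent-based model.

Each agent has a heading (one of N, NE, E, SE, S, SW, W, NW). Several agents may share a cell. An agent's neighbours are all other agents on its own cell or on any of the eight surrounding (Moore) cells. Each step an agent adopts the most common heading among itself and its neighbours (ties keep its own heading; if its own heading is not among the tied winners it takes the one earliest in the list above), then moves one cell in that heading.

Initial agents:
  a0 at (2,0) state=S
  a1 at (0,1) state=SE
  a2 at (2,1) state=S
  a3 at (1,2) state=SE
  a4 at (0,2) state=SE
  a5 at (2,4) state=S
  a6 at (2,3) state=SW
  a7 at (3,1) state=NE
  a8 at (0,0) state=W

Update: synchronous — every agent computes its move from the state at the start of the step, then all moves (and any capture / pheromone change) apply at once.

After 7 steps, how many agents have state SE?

t=1: a0@(3,0):S a1@(1,2):SE a2@(3,1):S a3@(2,3):SE a4@(1,3):SE a5@(3,4):S a6@(3,2):SW a7@(0,2):SE a8@(0,4):W
t=2: a0@(0,0):S a1@(2,3):SE a2@(0,1):S a3@(3,4):SE a4@(2,4):SE a5@(0,4):S a6@(0,3):SE a7@(1,3):SE a8@(1,4):S
t=3: a0@(1,0):S a1@(3,4):SE a2@(1,1):S a3@(0,0):SE a4@(3,0):SE a5@(1,4):S a6@(1,4):SE a7@(2,4):SE a8@(2,0):SE
t=4: a0@(2,1):SE a1@(0,0):SE a2@(2,1):S a3@(1,1):SE a4@(0,1):SE a5@(2,0):SE a6@(2,0):SE a7@(3,0):SE a8@(3,1):SE
t=5: a0@(3,2):SE a1@(1,1):SE a2@(3,2):SE a3@(2,2):SE a4@(1,2):SE a5@(3,1):SE a6@(3,1):SE a7@(0,1):SE a8@(0,2):SE
t=6: a0@(0,3):SE a1@(2,2):SE a2@(0,3):SE a3@(3,3):SE a4@(2,3):SE a5@(0,2):SE a6@(0,2):SE a7@(1,2):SE a8@(1,3):SE
t=7: a0@(1,4):SE a1@(3,3):SE a2@(1,4):SE a3@(0,4):SE a4@(3,4):SE a5@(1,3):SE a6@(1,3):SE a7@(2,3):SE a8@(2,4):SE

9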